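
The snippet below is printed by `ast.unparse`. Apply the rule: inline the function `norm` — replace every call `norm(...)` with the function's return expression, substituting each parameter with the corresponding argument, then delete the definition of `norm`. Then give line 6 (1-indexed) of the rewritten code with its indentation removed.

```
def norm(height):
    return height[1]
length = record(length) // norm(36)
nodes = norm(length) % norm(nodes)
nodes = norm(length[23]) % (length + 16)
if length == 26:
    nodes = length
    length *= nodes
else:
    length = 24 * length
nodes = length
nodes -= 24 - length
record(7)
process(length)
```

Transformed code:
length = record(length) // 36[1]
nodes = length[1] % nodes[1]
nodes = length[23][1] % (length + 16)
if length == 26:
    nodes = length
    length *= nodes
else:
    length = 24 * length
nodes = length
nodes -= 24 - length
record(7)
process(length)

length *= nodes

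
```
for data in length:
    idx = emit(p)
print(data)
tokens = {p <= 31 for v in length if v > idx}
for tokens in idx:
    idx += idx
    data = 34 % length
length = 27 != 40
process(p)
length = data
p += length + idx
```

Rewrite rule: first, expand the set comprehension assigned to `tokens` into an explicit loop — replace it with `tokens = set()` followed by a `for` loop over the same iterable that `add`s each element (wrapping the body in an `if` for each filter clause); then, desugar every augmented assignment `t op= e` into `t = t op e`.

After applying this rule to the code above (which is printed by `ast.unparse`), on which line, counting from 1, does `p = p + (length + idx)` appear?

Transformed code:
for data in length:
    idx = emit(p)
print(data)
tokens = set()
for v in length:
    if v > idx:
        tokens.add(p <= 31)
for tokens in idx:
    idx = idx + idx
    data = 34 % length
length = 27 != 40
process(p)
length = data
p = p + (length + idx)

14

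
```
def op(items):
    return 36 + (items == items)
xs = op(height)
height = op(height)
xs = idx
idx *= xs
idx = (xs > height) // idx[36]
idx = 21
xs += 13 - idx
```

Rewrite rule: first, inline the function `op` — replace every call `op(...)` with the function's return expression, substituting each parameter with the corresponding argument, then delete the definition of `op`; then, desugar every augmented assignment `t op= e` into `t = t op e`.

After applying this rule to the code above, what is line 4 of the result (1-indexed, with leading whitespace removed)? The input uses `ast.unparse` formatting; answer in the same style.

idx = idx * xs

Transformed code:
xs = 36 + (height == height)
height = 36 + (height == height)
xs = idx
idx = idx * xs
idx = (xs > height) // idx[36]
idx = 21
xs = xs + (13 - idx)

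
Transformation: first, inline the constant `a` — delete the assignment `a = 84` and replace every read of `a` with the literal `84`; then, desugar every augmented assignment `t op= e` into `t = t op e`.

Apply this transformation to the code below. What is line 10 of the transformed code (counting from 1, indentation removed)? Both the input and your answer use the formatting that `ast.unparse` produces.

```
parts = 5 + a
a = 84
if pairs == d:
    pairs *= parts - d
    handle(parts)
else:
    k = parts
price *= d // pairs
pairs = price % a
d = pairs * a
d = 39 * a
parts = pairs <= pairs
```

d = 39 * 84

Transformed code:
parts = 5 + 84
if pairs == d:
    pairs = pairs * (parts - d)
    handle(parts)
else:
    k = parts
price = price * (d // pairs)
pairs = price % 84
d = pairs * 84
d = 39 * 84
parts = pairs <= pairs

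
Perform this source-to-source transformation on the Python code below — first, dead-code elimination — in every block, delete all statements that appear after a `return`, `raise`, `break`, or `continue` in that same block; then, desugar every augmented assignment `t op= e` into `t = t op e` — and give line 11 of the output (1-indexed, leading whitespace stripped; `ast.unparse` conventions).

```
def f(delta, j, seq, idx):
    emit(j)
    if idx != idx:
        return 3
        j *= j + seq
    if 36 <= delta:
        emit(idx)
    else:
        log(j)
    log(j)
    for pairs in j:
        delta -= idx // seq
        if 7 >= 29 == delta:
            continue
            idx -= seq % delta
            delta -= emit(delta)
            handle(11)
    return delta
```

delta = delta - idx // seq

Transformed code:
def f(delta, j, seq, idx):
    emit(j)
    if idx != idx:
        return 3
    if 36 <= delta:
        emit(idx)
    else:
        log(j)
    log(j)
    for pairs in j:
        delta = delta - idx // seq
        if 7 >= 29 == delta:
            continue
    return delta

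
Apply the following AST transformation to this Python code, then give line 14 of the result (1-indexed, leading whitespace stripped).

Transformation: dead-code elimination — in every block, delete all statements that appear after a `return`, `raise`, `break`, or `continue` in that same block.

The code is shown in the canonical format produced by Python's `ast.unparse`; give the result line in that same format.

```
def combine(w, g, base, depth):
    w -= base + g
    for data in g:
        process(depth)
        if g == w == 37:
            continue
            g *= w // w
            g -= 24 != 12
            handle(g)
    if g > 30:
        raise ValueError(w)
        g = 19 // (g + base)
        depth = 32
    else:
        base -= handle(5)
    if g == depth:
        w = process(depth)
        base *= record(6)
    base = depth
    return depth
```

base = depth

Transformed code:
def combine(w, g, base, depth):
    w -= base + g
    for data in g:
        process(depth)
        if g == w == 37:
            continue
    if g > 30:
        raise ValueError(w)
    else:
        base -= handle(5)
    if g == depth:
        w = process(depth)
        base *= record(6)
    base = depth
    return depth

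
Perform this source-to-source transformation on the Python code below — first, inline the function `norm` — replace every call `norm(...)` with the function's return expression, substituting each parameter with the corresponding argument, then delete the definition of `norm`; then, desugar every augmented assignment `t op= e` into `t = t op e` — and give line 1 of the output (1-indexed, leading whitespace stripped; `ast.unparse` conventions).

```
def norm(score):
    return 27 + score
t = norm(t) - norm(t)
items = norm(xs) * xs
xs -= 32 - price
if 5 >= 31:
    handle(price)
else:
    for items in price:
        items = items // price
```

Transformed code:
t = 27 + t - (27 + t)
items = (27 + xs) * xs
xs = xs - (32 - price)
if 5 >= 31:
    handle(price)
else:
    for items in price:
        items = items // price

t = 27 + t - (27 + t)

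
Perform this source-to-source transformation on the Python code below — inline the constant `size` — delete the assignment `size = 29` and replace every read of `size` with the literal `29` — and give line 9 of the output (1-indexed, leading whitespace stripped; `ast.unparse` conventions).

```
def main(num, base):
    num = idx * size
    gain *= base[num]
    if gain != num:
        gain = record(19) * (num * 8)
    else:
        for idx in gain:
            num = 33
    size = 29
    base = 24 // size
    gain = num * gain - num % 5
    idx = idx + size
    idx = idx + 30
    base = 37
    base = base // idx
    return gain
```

Transformed code:
def main(num, base):
    num = idx * 29
    gain *= base[num]
    if gain != num:
        gain = record(19) * (num * 8)
    else:
        for idx in gain:
            num = 33
    base = 24 // 29
    gain = num * gain - num % 5
    idx = idx + 29
    idx = idx + 30
    base = 37
    base = base // idx
    return gain

base = 24 // 29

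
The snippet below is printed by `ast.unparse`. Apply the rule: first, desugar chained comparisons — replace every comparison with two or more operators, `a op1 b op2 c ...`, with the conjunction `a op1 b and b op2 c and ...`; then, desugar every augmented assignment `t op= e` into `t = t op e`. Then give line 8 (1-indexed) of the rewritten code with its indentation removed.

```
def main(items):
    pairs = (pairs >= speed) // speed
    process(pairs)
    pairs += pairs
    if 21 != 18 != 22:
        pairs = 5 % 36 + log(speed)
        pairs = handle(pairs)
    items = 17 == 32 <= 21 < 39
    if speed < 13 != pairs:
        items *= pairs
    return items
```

items = 17 == 32 and 32 <= 21 and (21 < 39)

Transformed code:
def main(items):
    pairs = (pairs >= speed) // speed
    process(pairs)
    pairs = pairs + pairs
    if 21 != 18 and 18 != 22:
        pairs = 5 % 36 + log(speed)
        pairs = handle(pairs)
    items = 17 == 32 and 32 <= 21 and (21 < 39)
    if speed < 13 and 13 != pairs:
        items = items * pairs
    return items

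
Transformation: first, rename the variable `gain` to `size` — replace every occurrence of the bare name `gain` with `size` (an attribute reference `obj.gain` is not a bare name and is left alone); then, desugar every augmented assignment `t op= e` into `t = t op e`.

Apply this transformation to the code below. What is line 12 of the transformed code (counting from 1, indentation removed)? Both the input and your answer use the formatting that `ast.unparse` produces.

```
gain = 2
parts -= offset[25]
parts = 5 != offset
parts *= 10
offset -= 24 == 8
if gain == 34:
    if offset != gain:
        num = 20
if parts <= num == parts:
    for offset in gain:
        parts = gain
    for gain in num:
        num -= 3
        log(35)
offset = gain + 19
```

for size in num:

Transformed code:
size = 2
parts = parts - offset[25]
parts = 5 != offset
parts = parts * 10
offset = offset - (24 == 8)
if size == 34:
    if offset != size:
        num = 20
if parts <= num == parts:
    for offset in size:
        parts = size
    for size in num:
        num = num - 3
        log(35)
offset = size + 19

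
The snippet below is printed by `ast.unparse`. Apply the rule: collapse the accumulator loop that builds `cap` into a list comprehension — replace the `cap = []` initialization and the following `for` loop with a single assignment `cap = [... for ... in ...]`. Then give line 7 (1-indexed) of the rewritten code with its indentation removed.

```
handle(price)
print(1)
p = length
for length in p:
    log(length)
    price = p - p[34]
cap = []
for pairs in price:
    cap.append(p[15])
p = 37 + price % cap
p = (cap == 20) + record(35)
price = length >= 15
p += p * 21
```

cap = [p[15] for pairs in price]

Transformed code:
handle(price)
print(1)
p = length
for length in p:
    log(length)
    price = p - p[34]
cap = [p[15] for pairs in price]
p = 37 + price % cap
p = (cap == 20) + record(35)
price = length >= 15
p += p * 21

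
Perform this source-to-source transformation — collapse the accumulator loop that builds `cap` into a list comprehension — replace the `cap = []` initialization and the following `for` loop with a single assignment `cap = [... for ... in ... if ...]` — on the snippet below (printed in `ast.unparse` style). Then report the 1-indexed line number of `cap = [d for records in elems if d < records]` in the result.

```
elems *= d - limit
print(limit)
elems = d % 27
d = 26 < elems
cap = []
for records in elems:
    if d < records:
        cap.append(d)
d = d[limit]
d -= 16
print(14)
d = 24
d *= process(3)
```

5

Transformed code:
elems *= d - limit
print(limit)
elems = d % 27
d = 26 < elems
cap = [d for records in elems if d < records]
d = d[limit]
d -= 16
print(14)
d = 24
d *= process(3)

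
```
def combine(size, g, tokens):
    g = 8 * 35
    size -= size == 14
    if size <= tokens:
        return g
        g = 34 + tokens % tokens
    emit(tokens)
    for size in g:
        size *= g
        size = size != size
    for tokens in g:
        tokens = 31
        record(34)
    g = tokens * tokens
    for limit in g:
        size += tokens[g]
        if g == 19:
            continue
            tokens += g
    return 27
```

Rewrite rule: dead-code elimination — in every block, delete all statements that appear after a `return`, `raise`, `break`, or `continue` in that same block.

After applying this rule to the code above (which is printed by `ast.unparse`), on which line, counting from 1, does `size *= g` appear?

8

Transformed code:
def combine(size, g, tokens):
    g = 8 * 35
    size -= size == 14
    if size <= tokens:
        return g
    emit(tokens)
    for size in g:
        size *= g
        size = size != size
    for tokens in g:
        tokens = 31
        record(34)
    g = tokens * tokens
    for limit in g:
        size += tokens[g]
        if g == 19:
            continue
    return 27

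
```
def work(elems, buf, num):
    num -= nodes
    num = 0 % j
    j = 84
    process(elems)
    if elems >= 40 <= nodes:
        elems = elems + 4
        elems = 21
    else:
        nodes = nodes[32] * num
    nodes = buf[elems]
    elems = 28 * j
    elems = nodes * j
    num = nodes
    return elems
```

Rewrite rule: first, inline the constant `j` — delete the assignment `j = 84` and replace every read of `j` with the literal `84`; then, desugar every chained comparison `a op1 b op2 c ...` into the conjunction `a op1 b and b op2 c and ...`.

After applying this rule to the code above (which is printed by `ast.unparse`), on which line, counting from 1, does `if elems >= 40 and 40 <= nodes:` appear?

5

Transformed code:
def work(elems, buf, num):
    num -= nodes
    num = 0 % 84
    process(elems)
    if elems >= 40 and 40 <= nodes:
        elems = elems + 4
        elems = 21
    else:
        nodes = nodes[32] * num
    nodes = buf[elems]
    elems = 28 * 84
    elems = nodes * 84
    num = nodes
    return elems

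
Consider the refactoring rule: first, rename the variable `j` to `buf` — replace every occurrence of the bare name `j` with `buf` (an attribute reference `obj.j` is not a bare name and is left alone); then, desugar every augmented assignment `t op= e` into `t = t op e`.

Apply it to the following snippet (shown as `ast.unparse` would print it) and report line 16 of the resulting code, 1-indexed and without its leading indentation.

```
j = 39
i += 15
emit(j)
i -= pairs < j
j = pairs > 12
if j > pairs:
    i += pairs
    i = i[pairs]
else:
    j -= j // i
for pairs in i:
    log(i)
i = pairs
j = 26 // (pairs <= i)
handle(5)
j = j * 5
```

buf = buf * 5

Transformed code:
buf = 39
i = i + 15
emit(buf)
i = i - (pairs < buf)
buf = pairs > 12
if buf > pairs:
    i = i + pairs
    i = i[pairs]
else:
    buf = buf - buf // i
for pairs in i:
    log(i)
i = pairs
buf = 26 // (pairs <= i)
handle(5)
buf = buf * 5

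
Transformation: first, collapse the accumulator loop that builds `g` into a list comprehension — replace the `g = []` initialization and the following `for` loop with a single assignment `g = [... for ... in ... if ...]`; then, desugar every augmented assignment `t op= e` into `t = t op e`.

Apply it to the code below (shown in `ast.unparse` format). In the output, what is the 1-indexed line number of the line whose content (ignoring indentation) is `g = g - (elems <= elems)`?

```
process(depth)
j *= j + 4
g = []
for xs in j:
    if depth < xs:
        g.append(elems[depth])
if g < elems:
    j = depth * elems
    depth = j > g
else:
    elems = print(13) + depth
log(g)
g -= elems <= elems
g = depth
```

Transformed code:
process(depth)
j = j * (j + 4)
g = [elems[depth] for xs in j if depth < xs]
if g < elems:
    j = depth * elems
    depth = j > g
else:
    elems = print(13) + depth
log(g)
g = g - (elems <= elems)
g = depth

10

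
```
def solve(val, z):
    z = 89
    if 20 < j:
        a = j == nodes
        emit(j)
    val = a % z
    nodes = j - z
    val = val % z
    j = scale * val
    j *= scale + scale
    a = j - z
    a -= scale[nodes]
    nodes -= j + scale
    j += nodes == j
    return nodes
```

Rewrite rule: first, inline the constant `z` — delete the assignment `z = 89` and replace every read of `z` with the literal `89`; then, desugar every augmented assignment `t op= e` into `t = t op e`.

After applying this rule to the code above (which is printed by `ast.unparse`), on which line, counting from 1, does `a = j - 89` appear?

10

Transformed code:
def solve(val, z):
    if 20 < j:
        a = j == nodes
        emit(j)
    val = a % 89
    nodes = j - 89
    val = val % 89
    j = scale * val
    j = j * (scale + scale)
    a = j - 89
    a = a - scale[nodes]
    nodes = nodes - (j + scale)
    j = j + (nodes == j)
    return nodes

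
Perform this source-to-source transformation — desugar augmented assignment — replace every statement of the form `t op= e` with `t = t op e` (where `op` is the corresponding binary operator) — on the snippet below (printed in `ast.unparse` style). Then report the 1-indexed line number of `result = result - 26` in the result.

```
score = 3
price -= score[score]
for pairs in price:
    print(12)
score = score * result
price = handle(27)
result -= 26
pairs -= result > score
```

7

Transformed code:
score = 3
price = price - score[score]
for pairs in price:
    print(12)
score = score * result
price = handle(27)
result = result - 26
pairs = pairs - (result > score)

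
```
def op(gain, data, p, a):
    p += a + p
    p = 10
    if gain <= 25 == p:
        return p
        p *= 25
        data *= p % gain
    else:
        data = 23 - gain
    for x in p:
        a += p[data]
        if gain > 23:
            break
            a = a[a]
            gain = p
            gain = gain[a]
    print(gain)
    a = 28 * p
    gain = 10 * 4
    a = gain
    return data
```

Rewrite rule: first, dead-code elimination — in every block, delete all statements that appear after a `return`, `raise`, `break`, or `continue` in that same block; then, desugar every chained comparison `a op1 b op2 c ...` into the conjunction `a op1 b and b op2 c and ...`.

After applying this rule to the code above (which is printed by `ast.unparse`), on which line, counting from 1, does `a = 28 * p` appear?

13

Transformed code:
def op(gain, data, p, a):
    p += a + p
    p = 10
    if gain <= 25 and 25 == p:
        return p
    else:
        data = 23 - gain
    for x in p:
        a += p[data]
        if gain > 23:
            break
    print(gain)
    a = 28 * p
    gain = 10 * 4
    a = gain
    return data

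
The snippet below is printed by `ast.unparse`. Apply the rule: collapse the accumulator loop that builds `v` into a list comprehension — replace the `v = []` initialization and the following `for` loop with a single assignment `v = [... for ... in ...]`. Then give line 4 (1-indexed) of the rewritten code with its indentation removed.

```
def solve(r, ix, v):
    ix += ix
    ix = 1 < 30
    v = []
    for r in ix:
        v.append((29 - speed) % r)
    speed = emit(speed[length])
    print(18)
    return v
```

Transformed code:
def solve(r, ix, v):
    ix += ix
    ix = 1 < 30
    v = [(29 - speed) % r for r in ix]
    speed = emit(speed[length])
    print(18)
    return v

v = [(29 - speed) % r for r in ix]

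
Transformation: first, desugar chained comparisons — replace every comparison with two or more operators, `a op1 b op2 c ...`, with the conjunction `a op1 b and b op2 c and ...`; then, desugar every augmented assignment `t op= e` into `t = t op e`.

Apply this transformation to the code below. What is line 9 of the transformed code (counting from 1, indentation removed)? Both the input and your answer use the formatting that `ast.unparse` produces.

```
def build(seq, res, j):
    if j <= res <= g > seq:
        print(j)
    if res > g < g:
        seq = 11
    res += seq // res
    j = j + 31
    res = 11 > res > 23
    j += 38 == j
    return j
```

j = j + (38 == j)

Transformed code:
def build(seq, res, j):
    if j <= res and res <= g and (g > seq):
        print(j)
    if res > g and g < g:
        seq = 11
    res = res + seq // res
    j = j + 31
    res = 11 > res and res > 23
    j = j + (38 == j)
    return j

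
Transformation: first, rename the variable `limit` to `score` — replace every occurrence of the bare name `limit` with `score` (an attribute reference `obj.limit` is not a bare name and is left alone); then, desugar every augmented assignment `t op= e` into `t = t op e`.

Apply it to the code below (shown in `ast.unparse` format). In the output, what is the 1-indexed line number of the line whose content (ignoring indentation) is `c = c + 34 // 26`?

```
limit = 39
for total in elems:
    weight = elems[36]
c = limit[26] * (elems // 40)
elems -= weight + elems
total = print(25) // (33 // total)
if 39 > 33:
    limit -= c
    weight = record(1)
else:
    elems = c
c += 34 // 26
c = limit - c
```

12

Transformed code:
score = 39
for total in elems:
    weight = elems[36]
c = score[26] * (elems // 40)
elems = elems - (weight + elems)
total = print(25) // (33 // total)
if 39 > 33:
    score = score - c
    weight = record(1)
else:
    elems = c
c = c + 34 // 26
c = score - c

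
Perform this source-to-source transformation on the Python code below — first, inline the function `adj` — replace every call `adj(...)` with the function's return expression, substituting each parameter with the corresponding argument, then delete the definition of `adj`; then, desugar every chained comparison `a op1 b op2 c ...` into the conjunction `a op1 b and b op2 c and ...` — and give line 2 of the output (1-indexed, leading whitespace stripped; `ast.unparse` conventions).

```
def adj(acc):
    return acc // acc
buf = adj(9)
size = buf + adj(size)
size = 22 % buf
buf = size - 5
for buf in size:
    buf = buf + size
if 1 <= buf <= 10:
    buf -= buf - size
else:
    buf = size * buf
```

size = buf + size // size

Transformed code:
buf = 9 // 9
size = buf + size // size
size = 22 % buf
buf = size - 5
for buf in size:
    buf = buf + size
if 1 <= buf and buf <= 10:
    buf -= buf - size
else:
    buf = size * buf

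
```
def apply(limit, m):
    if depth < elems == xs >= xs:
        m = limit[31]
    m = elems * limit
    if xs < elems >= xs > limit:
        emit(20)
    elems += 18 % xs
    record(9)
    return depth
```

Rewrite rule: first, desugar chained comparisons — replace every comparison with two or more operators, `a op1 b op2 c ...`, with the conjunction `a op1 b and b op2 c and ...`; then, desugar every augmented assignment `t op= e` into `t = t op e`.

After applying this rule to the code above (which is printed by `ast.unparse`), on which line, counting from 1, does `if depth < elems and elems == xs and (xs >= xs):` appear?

2

Transformed code:
def apply(limit, m):
    if depth < elems and elems == xs and (xs >= xs):
        m = limit[31]
    m = elems * limit
    if xs < elems and elems >= xs and (xs > limit):
        emit(20)
    elems = elems + 18 % xs
    record(9)
    return depth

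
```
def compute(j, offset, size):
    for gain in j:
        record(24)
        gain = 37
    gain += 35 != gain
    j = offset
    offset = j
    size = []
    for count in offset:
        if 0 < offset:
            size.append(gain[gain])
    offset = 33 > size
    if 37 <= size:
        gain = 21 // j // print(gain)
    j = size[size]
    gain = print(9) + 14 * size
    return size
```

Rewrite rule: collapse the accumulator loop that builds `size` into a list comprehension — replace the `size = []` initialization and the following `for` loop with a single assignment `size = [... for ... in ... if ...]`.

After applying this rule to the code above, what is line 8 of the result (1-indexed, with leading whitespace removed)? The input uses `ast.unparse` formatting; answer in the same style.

Transformed code:
def compute(j, offset, size):
    for gain in j:
        record(24)
        gain = 37
    gain += 35 != gain
    j = offset
    offset = j
    size = [gain[gain] for count in offset if 0 < offset]
    offset = 33 > size
    if 37 <= size:
        gain = 21 // j // print(gain)
    j = size[size]
    gain = print(9) + 14 * size
    return size

size = [gain[gain] for count in offset if 0 < offset]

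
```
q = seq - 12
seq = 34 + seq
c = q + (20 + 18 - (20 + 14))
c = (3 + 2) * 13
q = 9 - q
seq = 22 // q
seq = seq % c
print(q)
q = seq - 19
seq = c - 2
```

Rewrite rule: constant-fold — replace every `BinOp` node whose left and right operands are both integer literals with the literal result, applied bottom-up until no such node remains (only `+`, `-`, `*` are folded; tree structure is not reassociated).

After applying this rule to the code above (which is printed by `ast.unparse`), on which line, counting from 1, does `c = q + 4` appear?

Transformed code:
q = seq - 12
seq = 34 + seq
c = q + 4
c = 65
q = 9 - q
seq = 22 // q
seq = seq % c
print(q)
q = seq - 19
seq = c - 2

3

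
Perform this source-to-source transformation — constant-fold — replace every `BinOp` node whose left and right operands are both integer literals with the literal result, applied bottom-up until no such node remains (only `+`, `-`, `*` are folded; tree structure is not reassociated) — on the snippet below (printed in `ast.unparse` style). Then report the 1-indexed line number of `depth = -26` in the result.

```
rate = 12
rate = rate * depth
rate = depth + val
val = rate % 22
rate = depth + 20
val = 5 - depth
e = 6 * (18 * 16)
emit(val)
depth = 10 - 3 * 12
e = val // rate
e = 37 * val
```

Transformed code:
rate = 12
rate = rate * depth
rate = depth + val
val = rate % 22
rate = depth + 20
val = 5 - depth
e = 1728
emit(val)
depth = -26
e = val // rate
e = 37 * val

9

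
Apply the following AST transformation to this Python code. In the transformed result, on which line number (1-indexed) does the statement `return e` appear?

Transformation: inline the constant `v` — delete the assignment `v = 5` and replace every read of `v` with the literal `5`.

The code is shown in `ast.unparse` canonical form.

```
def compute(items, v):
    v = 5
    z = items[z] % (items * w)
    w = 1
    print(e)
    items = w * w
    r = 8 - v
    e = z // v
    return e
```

Transformed code:
def compute(items, v):
    z = items[z] % (items * w)
    w = 1
    print(e)
    items = w * w
    r = 8 - 5
    e = z // 5
    return e

8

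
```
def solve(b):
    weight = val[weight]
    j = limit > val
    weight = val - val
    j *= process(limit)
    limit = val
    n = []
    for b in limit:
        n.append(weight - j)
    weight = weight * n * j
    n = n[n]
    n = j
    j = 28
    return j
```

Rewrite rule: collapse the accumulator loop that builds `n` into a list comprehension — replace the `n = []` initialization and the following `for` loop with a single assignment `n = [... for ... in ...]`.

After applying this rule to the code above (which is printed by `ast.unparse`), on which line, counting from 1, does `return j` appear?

Transformed code:
def solve(b):
    weight = val[weight]
    j = limit > val
    weight = val - val
    j *= process(limit)
    limit = val
    n = [weight - j for b in limit]
    weight = weight * n * j
    n = n[n]
    n = j
    j = 28
    return j

12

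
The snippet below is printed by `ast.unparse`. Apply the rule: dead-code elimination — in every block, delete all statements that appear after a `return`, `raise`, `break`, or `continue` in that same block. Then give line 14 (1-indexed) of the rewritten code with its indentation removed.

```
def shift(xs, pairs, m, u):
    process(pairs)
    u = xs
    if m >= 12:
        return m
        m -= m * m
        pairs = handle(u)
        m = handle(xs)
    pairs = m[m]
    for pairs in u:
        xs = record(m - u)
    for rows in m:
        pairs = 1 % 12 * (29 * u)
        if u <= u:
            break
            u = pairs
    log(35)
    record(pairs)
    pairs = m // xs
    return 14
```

record(pairs)

Transformed code:
def shift(xs, pairs, m, u):
    process(pairs)
    u = xs
    if m >= 12:
        return m
    pairs = m[m]
    for pairs in u:
        xs = record(m - u)
    for rows in m:
        pairs = 1 % 12 * (29 * u)
        if u <= u:
            break
    log(35)
    record(pairs)
    pairs = m // xs
    return 14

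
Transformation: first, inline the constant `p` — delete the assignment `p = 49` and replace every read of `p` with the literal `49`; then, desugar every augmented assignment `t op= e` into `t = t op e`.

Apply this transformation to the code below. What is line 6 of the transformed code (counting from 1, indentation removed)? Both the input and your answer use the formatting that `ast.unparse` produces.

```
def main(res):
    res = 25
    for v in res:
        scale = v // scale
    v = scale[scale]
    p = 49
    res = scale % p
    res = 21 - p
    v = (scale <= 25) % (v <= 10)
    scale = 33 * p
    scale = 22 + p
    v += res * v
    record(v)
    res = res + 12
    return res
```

Transformed code:
def main(res):
    res = 25
    for v in res:
        scale = v // scale
    v = scale[scale]
    res = scale % 49
    res = 21 - 49
    v = (scale <= 25) % (v <= 10)
    scale = 33 * 49
    scale = 22 + 49
    v = v + res * v
    record(v)
    res = res + 12
    return res

res = scale % 49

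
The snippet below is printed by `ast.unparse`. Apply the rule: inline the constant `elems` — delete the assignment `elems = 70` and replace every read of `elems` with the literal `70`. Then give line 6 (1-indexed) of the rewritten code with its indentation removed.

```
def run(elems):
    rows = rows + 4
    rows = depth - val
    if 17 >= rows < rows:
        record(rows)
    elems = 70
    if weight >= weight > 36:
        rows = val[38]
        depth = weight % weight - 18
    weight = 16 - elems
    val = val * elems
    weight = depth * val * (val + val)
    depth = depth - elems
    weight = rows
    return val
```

Transformed code:
def run(elems):
    rows = rows + 4
    rows = depth - val
    if 17 >= rows < rows:
        record(rows)
    if weight >= weight > 36:
        rows = val[38]
        depth = weight % weight - 18
    weight = 16 - 70
    val = val * 70
    weight = depth * val * (val + val)
    depth = depth - 70
    weight = rows
    return val

if weight >= weight > 36:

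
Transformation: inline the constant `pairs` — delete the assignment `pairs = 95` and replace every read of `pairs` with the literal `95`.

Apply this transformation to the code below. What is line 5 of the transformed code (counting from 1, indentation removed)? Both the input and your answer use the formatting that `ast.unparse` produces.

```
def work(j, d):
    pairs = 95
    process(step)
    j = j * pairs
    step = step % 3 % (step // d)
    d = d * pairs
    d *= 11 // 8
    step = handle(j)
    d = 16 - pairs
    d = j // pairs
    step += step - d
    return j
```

d = d * 95

Transformed code:
def work(j, d):
    process(step)
    j = j * 95
    step = step % 3 % (step // d)
    d = d * 95
    d *= 11 // 8
    step = handle(j)
    d = 16 - 95
    d = j // 95
    step += step - d
    return j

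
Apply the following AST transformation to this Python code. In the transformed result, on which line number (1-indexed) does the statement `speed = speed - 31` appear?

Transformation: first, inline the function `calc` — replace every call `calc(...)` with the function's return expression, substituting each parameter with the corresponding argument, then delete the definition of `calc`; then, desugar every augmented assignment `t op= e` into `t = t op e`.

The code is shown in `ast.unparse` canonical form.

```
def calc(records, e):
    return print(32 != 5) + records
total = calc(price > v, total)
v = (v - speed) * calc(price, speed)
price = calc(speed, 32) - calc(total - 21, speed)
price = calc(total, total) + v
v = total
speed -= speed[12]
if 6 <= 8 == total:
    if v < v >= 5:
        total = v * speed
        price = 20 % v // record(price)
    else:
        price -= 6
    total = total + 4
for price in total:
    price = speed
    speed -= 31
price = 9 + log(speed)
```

16

Transformed code:
total = print(32 != 5) + (price > v)
v = (v - speed) * (print(32 != 5) + price)
price = print(32 != 5) + speed - (print(32 != 5) + (total - 21))
price = print(32 != 5) + total + v
v = total
speed = speed - speed[12]
if 6 <= 8 == total:
    if v < v >= 5:
        total = v * speed
        price = 20 % v // record(price)
    else:
        price = price - 6
    total = total + 4
for price in total:
    price = speed
    speed = speed - 31
price = 9 + log(speed)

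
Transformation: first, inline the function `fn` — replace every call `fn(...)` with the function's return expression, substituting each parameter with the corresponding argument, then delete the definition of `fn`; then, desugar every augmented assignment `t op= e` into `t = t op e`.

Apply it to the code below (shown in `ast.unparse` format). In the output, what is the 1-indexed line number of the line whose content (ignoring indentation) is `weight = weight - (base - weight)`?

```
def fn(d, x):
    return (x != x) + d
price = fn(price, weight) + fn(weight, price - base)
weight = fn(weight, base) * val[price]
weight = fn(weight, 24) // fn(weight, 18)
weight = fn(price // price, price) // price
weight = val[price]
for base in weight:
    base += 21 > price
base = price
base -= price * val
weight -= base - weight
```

10

Transformed code:
price = (weight != weight) + price + ((price - base != price - base) + weight)
weight = ((base != base) + weight) * val[price]
weight = ((24 != 24) + weight) // ((18 != 18) + weight)
weight = ((price != price) + price // price) // price
weight = val[price]
for base in weight:
    base = base + (21 > price)
base = price
base = base - price * val
weight = weight - (base - weight)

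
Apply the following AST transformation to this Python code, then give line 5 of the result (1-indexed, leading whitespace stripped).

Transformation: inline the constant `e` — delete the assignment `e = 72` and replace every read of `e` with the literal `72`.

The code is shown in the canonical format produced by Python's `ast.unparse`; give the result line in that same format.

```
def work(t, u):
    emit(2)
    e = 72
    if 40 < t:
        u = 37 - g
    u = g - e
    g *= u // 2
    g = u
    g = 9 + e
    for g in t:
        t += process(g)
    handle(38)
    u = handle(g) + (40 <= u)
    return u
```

u = g - 72

Transformed code:
def work(t, u):
    emit(2)
    if 40 < t:
        u = 37 - g
    u = g - 72
    g *= u // 2
    g = u
    g = 9 + 72
    for g in t:
        t += process(g)
    handle(38)
    u = handle(g) + (40 <= u)
    return u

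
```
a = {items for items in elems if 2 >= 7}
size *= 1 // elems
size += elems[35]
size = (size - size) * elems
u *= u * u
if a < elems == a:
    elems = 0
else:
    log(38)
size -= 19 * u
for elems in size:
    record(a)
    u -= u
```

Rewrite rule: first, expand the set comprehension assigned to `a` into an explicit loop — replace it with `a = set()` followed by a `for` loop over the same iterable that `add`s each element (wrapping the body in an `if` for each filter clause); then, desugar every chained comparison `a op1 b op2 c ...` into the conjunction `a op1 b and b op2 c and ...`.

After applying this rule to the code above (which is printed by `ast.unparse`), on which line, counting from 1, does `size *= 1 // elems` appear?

5

Transformed code:
a = set()
for items in elems:
    if 2 >= 7:
        a.add(items)
size *= 1 // elems
size += elems[35]
size = (size - size) * elems
u *= u * u
if a < elems and elems == a:
    elems = 0
else:
    log(38)
size -= 19 * u
for elems in size:
    record(a)
    u -= u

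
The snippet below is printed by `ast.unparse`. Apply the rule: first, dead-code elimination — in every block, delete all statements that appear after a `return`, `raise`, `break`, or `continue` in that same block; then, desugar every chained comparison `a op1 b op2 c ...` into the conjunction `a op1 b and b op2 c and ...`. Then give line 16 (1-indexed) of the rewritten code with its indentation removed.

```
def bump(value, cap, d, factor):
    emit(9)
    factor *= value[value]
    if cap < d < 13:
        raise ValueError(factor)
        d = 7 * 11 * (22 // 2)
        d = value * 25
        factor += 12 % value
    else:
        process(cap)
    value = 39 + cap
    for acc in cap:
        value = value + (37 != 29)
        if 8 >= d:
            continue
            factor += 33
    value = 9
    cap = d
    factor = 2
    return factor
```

Transformed code:
def bump(value, cap, d, factor):
    emit(9)
    factor *= value[value]
    if cap < d and d < 13:
        raise ValueError(factor)
    else:
        process(cap)
    value = 39 + cap
    for acc in cap:
        value = value + (37 != 29)
        if 8 >= d:
            continue
    value = 9
    cap = d
    factor = 2
    return factor

return factor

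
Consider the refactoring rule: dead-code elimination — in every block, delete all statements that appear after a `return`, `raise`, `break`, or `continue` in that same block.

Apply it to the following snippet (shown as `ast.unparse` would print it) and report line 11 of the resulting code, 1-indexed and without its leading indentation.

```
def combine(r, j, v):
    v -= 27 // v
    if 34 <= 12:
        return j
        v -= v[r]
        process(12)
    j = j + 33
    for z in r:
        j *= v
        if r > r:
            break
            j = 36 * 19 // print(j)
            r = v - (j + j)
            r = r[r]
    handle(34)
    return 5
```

Transformed code:
def combine(r, j, v):
    v -= 27 // v
    if 34 <= 12:
        return j
    j = j + 33
    for z in r:
        j *= v
        if r > r:
            break
    handle(34)
    return 5

return 5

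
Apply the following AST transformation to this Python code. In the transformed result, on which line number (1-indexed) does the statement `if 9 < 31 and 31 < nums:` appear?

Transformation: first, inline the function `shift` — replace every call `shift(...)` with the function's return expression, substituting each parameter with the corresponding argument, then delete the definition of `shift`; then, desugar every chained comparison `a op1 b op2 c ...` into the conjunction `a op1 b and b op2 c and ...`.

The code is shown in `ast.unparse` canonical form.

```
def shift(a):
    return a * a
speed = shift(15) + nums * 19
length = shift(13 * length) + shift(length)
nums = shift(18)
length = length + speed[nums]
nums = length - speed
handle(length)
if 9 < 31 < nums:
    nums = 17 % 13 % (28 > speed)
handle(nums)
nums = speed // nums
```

Transformed code:
speed = 15 * 15 + nums * 19
length = 13 * length * (13 * length) + length * length
nums = 18 * 18
length = length + speed[nums]
nums = length - speed
handle(length)
if 9 < 31 and 31 < nums:
    nums = 17 % 13 % (28 > speed)
handle(nums)
nums = speed // nums

7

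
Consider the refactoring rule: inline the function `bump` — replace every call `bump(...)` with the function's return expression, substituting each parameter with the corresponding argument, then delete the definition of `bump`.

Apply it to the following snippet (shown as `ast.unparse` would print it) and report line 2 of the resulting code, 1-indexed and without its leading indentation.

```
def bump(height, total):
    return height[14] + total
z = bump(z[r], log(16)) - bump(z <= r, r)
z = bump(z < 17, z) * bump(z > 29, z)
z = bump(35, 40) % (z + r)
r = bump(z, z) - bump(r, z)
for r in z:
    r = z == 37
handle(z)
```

z = ((z < 17)[14] + z) * ((z > 29)[14] + z)

Transformed code:
z = z[r][14] + log(16) - ((z <= r)[14] + r)
z = ((z < 17)[14] + z) * ((z > 29)[14] + z)
z = (35[14] + 40) % (z + r)
r = z[14] + z - (r[14] + z)
for r in z:
    r = z == 37
handle(z)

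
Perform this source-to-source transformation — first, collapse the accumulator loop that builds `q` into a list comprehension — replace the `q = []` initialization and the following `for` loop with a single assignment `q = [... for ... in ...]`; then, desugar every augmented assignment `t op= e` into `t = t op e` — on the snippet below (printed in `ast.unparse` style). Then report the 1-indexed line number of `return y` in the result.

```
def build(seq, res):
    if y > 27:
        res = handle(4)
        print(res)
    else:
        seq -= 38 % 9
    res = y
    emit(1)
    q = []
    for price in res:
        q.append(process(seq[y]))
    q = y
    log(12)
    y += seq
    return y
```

13

Transformed code:
def build(seq, res):
    if y > 27:
        res = handle(4)
        print(res)
    else:
        seq = seq - 38 % 9
    res = y
    emit(1)
    q = [process(seq[y]) for price in res]
    q = y
    log(12)
    y = y + seq
    return y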